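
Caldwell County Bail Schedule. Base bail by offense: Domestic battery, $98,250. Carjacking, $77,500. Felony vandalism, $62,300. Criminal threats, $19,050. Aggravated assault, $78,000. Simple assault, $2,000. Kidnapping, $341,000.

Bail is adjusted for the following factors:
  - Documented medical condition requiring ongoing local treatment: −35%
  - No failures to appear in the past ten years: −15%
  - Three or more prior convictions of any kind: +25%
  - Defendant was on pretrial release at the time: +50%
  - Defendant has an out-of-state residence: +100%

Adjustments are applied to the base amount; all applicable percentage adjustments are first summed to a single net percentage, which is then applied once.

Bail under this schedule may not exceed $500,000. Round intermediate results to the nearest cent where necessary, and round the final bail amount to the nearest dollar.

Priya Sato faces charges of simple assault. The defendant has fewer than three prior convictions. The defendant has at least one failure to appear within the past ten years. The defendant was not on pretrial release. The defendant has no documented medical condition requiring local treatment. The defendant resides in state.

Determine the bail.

$2,000

Base amounts from the schedule: simple assault $2,000.
Single charge. Combined base = $2,000.
No adjustment factors apply to this defendant.
$2,000 is within the $500,000 maximum.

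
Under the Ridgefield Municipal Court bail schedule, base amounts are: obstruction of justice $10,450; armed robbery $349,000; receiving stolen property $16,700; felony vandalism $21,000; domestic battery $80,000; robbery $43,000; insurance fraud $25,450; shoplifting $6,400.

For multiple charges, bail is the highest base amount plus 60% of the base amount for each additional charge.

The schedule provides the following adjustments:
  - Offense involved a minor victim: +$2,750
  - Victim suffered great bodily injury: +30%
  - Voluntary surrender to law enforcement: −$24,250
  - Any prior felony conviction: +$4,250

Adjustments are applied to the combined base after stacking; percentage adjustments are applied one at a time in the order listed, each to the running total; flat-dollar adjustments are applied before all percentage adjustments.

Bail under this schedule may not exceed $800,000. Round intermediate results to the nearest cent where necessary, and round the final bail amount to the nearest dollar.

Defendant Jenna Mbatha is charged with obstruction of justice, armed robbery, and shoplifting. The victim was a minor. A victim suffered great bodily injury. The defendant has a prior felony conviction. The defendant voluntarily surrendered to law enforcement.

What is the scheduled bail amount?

$444,418

Base amounts from the schedule: obstruction of justice $10,450; armed robbery $349,000; shoplifting $6,400.
Stacking rule: highest base plus 60% of each additional charge. Highest is armed robbery at $349,000. Additional: $10,450 × 60% = $6,270; $6,400 × 60% = $3,840. Combined base = $349,000 + $10,110 = $359,110.
Offense involved a minor victim (+$2,750 flat): $359,110 + $2,750 = $361,860.
Voluntary surrender to law enforcement (−$24,250 flat): $361,860 − $24,250 = $337,610.
Any prior felony conviction (+$4,250 flat): $337,610 + $4,250 = $341,860.
Victim suffered great bodily injury (+30%): $341,860 × 1.3 = $444,418.
$444,418 is within the $800,000 maximum.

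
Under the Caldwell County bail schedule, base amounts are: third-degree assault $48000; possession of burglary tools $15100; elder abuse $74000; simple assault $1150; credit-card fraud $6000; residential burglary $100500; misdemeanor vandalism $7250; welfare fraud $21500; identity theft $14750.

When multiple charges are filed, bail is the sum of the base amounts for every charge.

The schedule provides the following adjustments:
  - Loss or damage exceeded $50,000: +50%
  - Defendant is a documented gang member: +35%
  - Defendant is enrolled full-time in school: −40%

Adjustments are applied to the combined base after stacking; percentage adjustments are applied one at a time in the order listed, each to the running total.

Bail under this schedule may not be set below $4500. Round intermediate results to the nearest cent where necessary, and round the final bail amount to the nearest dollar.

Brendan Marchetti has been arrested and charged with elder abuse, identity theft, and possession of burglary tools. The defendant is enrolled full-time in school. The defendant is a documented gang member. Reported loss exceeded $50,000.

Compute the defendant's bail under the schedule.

$126178

Base amounts from the schedule: elder abuse $74000; identity theft $14750; possession of burglary tools $15100.
Stacking rule: sum of all bases. $74000 + $14750 + $15100 = $103850.
Loss or damage exceeded $50,000 (+50%): $103850 × 1.5 = $155775.
Defendant is a documented gang member (+35%): $155775 × 1.35 = $210296.25.
Defendant is enrolled full-time in school (−40%): $210296.25 × 0.6 = $126177.75.
$126177.75 is at or above the $4500 minimum.
Rounded to the nearest dollar: $126178.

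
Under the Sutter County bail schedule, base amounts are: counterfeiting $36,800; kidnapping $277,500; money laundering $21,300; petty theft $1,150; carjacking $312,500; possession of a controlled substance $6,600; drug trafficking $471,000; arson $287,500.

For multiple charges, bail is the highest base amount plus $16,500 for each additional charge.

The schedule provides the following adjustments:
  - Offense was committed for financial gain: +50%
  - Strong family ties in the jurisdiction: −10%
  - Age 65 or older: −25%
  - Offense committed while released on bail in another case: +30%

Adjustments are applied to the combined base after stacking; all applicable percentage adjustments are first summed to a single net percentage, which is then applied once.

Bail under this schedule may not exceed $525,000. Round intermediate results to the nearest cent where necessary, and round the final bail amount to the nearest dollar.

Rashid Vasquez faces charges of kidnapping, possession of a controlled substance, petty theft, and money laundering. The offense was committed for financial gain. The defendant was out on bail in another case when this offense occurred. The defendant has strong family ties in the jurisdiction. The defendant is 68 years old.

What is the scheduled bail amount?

$474,150

Base amounts from the schedule: kidnapping $277,500; possession of a controlled substance $6,600; petty theft $1,150; money laundering $21,300.
Stacking rule: highest base plus $16,500 per additional charge. Highest is kidnapping at $277,500; 3 additional charges → +$49,500. Combined base = $327,000.
Net percentage adjustment: +50% −10% −25% +30% = +45%. $327,000 × 1.45 = $474,150.
$474,150 is within the $525,000 maximum.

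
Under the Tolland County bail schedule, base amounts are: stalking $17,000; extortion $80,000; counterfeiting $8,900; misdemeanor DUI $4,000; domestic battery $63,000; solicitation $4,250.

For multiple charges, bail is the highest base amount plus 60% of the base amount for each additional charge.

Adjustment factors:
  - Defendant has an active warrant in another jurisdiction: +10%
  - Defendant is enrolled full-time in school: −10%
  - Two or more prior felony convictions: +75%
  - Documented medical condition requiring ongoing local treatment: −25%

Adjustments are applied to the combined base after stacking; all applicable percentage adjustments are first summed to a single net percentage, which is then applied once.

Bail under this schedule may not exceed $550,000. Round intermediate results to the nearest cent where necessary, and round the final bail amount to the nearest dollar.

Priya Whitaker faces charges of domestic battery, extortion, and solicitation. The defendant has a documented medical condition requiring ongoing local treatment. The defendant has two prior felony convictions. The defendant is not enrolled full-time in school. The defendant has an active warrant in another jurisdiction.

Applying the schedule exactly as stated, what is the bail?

Base amounts from the schedule: domestic battery $63,000; extortion $80,000; solicitation $4,250.
Stacking rule: highest base plus 60% of each additional charge. Highest is extortion at $80,000. Additional: $63,000 × 60% = $37,800; $4,250 × 60% = $2,550. Combined base = $80,000 + $40,350 = $120,350.
Net percentage adjustment: +10% +75% −25% = +60%. $120,350 × 1.6 = $192,560.
$192,560 is within the $550,000 maximum.

$192,560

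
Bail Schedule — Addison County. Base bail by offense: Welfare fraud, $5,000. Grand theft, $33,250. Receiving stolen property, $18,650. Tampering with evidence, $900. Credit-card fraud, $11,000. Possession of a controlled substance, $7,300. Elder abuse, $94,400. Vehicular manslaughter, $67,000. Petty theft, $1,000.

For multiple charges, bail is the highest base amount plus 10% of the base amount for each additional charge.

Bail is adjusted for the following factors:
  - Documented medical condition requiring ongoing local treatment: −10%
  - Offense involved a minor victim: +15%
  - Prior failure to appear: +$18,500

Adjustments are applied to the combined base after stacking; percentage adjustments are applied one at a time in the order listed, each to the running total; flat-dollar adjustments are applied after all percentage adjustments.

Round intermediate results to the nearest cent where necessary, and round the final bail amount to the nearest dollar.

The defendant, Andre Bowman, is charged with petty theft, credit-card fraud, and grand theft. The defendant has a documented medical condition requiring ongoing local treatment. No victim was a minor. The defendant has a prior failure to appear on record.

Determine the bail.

Base amounts from the schedule: petty theft $1,000; credit-card fraud $11,000; grand theft $33,250.
Stacking rule: highest base plus 10% of each additional charge. Highest is grand theft at $33,250. Additional: $1,000 × 10% = $100; $11,000 × 10% = $1,100. Combined base = $33,250 + $1,200 = $34,450.
Documented medical condition requiring ongoing local treatment (−10%): $34,450 × 0.9 = $31,005.
Prior failure to appear (+$18,500 flat): $31,005 + $18,500 = $49,505.

$49,505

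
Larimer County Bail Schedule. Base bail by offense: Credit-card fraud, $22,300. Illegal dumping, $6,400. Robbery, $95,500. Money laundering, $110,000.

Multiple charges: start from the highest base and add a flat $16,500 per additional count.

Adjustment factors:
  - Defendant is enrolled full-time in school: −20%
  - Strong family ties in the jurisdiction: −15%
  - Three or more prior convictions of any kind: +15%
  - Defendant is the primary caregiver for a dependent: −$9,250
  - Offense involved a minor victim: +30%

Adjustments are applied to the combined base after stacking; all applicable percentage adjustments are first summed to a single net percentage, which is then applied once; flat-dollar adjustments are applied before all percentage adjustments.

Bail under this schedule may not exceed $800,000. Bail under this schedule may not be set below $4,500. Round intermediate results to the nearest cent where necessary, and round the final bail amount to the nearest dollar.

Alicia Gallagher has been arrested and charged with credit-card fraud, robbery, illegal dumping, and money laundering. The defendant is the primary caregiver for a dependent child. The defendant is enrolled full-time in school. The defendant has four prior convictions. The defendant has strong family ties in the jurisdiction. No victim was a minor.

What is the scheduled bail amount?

$120,200

Base amounts from the schedule: credit-card fraud $22,300; robbery $95,500; illegal dumping $6,400; money laundering $110,000.
Stacking rule: highest base plus $16,500 per additional charge. Highest is money laundering at $110,000; 3 additional charges → +$49,500. Combined base = $159,500.
Defendant is the primary caregiver for a dependent (−$9,250 flat): $159,500 − $9,250 = $150,250.
Net percentage adjustment: −20% −15% +15% = −20%. $150,250 × 0.8 = $120,200.
$120,200 is within the $800,000 maximum.
$120,200 is at or above the $4,500 minimum.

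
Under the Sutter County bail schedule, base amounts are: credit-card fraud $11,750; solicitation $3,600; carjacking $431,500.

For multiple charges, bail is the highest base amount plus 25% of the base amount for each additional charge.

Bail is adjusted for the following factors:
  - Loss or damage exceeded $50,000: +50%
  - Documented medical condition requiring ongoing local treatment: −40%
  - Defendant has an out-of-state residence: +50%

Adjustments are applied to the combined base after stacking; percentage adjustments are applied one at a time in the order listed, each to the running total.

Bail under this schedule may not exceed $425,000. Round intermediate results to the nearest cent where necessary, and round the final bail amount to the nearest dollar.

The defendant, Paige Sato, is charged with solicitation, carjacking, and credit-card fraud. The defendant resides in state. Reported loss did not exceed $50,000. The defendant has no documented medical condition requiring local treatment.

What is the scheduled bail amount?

Base amounts from the schedule: solicitation $3,600; carjacking $431,500; credit-card fraud $11,750.
Stacking rule: highest base plus 25% of each additional charge. Highest is carjacking at $431,500. Additional: $3,600 × 25% = $900; $11,750 × 25% = $2,937.50. Combined base = $431,500 + $3,837.50 = $435,337.50.
No adjustment factors apply to this defendant.
Result $435,337.50 exceeds the maximum of $425,000; bail is capped at $425,000.

$425,000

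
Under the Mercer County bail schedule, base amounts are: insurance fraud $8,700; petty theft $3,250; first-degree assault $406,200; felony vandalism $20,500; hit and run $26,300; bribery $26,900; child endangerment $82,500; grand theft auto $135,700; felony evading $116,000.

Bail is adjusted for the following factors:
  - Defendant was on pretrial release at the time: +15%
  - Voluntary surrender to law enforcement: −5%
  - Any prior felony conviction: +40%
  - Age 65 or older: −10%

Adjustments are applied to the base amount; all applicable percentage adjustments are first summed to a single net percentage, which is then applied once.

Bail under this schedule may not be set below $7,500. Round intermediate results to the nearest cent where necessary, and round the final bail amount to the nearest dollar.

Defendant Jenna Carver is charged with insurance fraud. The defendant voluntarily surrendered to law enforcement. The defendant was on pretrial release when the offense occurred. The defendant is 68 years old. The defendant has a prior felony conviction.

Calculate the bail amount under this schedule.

$12,180

Base amounts from the schedule: insurance fraud $8,700.
Single charge. Combined base = $8,700.
Net percentage adjustment: +15% −5% +40% −10% = +40%. $8,700 × 1.4 = $12,180.
$12,180 is at or above the $7,500 minimum.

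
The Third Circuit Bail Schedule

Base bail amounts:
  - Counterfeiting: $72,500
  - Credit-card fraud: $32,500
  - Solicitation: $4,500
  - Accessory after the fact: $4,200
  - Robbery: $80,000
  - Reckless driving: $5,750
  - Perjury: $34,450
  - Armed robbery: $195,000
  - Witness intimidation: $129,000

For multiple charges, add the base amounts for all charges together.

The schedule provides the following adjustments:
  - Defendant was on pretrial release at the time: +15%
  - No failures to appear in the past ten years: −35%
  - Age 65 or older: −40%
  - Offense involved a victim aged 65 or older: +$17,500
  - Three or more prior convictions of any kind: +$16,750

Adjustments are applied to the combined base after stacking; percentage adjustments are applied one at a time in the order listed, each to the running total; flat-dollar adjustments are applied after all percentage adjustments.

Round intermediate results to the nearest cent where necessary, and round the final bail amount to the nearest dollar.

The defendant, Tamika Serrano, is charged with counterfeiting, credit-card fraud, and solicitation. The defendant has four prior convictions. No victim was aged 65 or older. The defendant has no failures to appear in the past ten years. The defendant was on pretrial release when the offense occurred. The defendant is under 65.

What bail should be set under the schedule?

$98,601

Base amounts from the schedule: counterfeiting $72,500; credit-card fraud $32,500; solicitation $4,500.
Stacking rule: sum of all bases. $72,500 + $32,500 + $4,500 = $109,500.
Defendant was on pretrial release at the time (+15%): $109,500 × 1.15 = $125,925.
No failures to appear in the past ten years (−35%): $125,925 × 0.65 = $81,851.25.
Three or more prior convictions of any kind (+$16,750 flat): $81,851.25 + $16,750 = $98,601.25.
Rounded to the nearest dollar: $98,601.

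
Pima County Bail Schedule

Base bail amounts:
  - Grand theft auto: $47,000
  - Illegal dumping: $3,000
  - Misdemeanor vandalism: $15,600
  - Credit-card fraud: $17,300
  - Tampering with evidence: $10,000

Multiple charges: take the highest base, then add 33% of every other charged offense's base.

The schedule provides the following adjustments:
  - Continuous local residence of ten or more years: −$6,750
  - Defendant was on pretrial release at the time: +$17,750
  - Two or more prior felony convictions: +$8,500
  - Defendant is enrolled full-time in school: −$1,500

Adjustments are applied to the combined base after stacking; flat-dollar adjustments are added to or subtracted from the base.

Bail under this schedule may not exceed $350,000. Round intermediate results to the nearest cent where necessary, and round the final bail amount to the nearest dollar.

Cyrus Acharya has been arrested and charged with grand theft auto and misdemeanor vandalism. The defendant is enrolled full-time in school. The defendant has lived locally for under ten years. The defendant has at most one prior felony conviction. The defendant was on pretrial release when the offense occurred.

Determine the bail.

Base amounts from the schedule: grand theft auto $47,000; misdemeanor vandalism $15,600.
Stacking rule: highest base plus 33% of each additional charge. Highest is grand theft auto at $47,000. Additional: $15,600 × 33% = $5,148. Combined base = $47,000 + $5,148 = $52,148.
Defendant was on pretrial release at the time (+$17,750 flat): $52,148 + $17,750 = $69,898.
Defendant is enrolled full-time in school (−$1,500 flat): $69,898 − $1,500 = $68,398.
$68,398 is within the $350,000 maximum.

$68,398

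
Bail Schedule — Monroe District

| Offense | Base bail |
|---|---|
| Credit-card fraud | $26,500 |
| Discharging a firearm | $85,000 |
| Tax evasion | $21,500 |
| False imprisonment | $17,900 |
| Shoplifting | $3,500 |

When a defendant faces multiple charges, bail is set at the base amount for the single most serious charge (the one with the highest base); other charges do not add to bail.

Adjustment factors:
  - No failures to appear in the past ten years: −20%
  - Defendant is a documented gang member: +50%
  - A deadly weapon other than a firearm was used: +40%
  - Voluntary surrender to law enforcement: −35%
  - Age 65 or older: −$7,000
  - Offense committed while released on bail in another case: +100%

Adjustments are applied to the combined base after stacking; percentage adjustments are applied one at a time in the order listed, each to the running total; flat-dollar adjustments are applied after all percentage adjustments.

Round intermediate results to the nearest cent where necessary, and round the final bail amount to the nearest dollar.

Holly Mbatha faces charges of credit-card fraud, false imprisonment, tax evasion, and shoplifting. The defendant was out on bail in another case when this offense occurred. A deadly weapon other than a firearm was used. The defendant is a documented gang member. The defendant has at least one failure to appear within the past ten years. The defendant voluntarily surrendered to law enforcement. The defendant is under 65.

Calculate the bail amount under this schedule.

Base amounts from the schedule: credit-card fraud $26,500; false imprisonment $17,900; tax evasion $21,500; shoplifting $3,500.
Stacking rule: use the highest base only. Highest is credit-card fraud at $26,500. Combined base = $26,500.
Defendant is a documented gang member (+50%): $26,500 × 1.5 = $39,750.
A deadly weapon other than a firearm was used (+40%): $39,750 × 1.4 = $55,650.
Voluntary surrender to law enforcement (−35%): $55,650 × 0.65 = $36,172.50.
Offense committed while released on bail in another case (+100%): $36,172.50 × 2 = $72,345.

$72,345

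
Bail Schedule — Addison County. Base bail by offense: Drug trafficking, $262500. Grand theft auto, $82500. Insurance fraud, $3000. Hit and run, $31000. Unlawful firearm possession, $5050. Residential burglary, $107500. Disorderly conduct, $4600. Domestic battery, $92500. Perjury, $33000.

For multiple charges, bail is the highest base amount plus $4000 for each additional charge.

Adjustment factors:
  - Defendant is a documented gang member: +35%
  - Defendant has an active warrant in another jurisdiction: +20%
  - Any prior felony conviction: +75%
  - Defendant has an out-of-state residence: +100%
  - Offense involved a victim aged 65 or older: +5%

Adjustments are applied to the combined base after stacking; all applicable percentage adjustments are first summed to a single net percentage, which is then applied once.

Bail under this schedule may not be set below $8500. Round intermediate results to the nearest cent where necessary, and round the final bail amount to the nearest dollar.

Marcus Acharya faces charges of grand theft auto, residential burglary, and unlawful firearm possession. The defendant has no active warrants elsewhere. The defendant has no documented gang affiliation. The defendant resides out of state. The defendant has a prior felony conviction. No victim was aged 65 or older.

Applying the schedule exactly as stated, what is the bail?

$317625

Base amounts from the schedule: grand theft auto $82500; residential burglary $107500; unlawful firearm possession $5050.
Stacking rule: highest base plus $4000 per additional charge. Highest is residential burglary at $107500; 2 additional charges → +$8000. Combined base = $115500.
Net percentage adjustment: +75% +100% = +175%. $115500 × 2.75 = $317625.
$317625 is at or above the $8500 minimum.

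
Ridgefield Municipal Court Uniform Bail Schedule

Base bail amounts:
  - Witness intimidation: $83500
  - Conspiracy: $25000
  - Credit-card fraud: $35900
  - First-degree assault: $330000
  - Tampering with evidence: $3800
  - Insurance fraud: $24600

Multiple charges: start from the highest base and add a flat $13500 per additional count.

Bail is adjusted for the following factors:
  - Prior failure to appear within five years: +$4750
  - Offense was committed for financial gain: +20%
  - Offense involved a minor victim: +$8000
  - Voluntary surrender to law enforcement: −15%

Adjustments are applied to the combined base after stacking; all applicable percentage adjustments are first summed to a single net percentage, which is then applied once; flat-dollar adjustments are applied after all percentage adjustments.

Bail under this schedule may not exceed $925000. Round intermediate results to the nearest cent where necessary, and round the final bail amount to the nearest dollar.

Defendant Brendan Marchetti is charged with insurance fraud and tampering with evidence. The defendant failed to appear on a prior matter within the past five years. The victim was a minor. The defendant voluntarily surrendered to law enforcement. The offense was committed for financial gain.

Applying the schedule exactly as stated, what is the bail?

Base amounts from the schedule: insurance fraud $24600; tampering with evidence $3800.
Stacking rule: highest base plus $13500 per additional charge. Highest is insurance fraud at $24600; 1 additional charge → +$13500. Combined base = $38100.
Net percentage adjustment: +20% −15% = +5%. $38100 × 1.05 = $40005.
Prior failure to appear within five years (+$4750 flat): $40005 + $4750 = $44755.
Offense involved a minor victim (+$8000 flat): $44755 + $8000 = $52755.
$52755 is within the $925000 maximum.

$52755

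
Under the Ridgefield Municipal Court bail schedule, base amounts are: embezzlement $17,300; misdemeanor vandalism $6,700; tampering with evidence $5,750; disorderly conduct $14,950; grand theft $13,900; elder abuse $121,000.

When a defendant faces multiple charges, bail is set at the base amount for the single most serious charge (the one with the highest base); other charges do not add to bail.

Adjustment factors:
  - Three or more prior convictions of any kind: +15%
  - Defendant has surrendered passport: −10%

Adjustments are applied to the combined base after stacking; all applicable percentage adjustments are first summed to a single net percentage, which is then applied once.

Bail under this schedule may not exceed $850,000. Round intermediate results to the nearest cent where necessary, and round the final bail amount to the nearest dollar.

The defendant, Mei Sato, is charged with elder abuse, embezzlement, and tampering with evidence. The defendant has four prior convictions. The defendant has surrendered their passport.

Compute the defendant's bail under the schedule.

Base amounts from the schedule: elder abuse $121,000; embezzlement $17,300; tampering with evidence $5,750.
Stacking rule: use the highest base only. Highest is elder abuse at $121,000. Combined base = $121,000.
Net percentage adjustment: +15% −10% = +5%. $121,000 × 1.05 = $127,050.
$127,050 is within the $850,000 maximum.

$127,050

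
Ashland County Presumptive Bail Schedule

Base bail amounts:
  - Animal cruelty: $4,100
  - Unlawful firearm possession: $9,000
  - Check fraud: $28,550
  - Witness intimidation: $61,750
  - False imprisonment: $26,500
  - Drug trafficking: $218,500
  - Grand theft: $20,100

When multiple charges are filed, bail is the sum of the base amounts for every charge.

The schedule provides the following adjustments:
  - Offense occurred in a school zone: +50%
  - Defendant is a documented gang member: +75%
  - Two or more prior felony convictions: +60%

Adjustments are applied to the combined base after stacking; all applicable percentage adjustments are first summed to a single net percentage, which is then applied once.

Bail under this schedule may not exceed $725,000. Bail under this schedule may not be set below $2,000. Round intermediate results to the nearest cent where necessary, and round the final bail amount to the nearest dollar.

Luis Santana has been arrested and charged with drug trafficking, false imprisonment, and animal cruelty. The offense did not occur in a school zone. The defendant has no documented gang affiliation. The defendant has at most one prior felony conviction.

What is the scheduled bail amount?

$249,100

Base amounts from the schedule: drug trafficking $218,500; false imprisonment $26,500; animal cruelty $4,100.
Stacking rule: sum of all bases. $218,500 + $26,500 + $4,100 = $249,100.
No adjustment factors apply to this defendant.
$249,100 is within the $725,000 maximum.
$249,100 is at or above the $2,000 minimum.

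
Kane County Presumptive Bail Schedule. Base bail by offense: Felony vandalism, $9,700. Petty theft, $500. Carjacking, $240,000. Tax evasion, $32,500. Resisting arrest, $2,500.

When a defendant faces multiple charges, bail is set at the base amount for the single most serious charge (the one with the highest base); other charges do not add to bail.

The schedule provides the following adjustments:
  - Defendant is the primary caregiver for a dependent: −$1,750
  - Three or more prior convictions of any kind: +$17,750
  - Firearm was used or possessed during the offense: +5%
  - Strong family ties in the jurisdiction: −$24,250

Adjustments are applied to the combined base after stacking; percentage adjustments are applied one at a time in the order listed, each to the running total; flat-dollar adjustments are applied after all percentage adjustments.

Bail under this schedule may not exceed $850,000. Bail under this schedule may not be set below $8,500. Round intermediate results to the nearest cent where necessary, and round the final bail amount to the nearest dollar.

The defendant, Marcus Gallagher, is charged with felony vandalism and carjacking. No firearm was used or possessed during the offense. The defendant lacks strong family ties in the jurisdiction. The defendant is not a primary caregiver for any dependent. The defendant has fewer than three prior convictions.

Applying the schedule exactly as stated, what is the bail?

Base amounts from the schedule: felony vandalism $9,700; carjacking $240,000.
Stacking rule: use the highest base only. Highest is carjacking at $240,000. Combined base = $240,000.
No adjustment factors apply to this defendant.
$240,000 is within the $850,000 maximum.
$240,000 is at or above the $8,500 minimum.

$240,000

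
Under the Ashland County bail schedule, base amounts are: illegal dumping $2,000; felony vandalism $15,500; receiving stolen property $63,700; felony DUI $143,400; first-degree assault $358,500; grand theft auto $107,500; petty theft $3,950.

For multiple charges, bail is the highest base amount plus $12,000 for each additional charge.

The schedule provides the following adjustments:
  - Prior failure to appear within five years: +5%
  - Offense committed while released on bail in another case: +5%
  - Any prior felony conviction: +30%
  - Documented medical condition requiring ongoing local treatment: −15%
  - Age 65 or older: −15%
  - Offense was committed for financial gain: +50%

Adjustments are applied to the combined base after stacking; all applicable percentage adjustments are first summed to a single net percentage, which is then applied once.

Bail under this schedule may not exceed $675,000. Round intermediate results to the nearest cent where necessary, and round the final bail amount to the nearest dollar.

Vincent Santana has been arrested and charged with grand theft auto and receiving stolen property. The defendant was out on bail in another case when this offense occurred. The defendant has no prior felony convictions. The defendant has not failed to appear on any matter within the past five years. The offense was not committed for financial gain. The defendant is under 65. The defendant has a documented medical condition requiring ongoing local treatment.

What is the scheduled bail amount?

Base amounts from the schedule: grand theft auto $107,500; receiving stolen property $63,700.
Stacking rule: highest base plus $12,000 per additional charge. Highest is grand theft auto at $107,500; 1 additional charge → +$12,000. Combined base = $119,500.
Net percentage adjustment: +5% −15% = −10%. $119,500 × 0.9 = $107,550.
$107,550 is within the $675,000 maximum.

$107,550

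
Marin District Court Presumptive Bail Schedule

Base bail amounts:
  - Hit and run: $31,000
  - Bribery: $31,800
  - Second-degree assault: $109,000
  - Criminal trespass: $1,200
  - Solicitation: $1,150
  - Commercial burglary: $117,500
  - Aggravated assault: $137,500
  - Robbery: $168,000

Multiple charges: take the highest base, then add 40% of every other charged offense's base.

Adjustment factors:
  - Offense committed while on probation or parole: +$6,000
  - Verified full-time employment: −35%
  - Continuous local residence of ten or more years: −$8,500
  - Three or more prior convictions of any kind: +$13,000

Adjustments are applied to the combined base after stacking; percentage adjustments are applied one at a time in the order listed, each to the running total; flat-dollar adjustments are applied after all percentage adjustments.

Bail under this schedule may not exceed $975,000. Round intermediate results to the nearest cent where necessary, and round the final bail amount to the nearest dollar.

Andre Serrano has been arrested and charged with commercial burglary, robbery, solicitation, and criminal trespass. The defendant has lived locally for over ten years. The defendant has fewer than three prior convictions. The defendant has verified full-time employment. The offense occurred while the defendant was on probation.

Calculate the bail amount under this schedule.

Base amounts from the schedule: commercial burglary $117,500; robbery $168,000; solicitation $1,150; criminal trespass $1,200.
Stacking rule: highest base plus 40% of each additional charge. Highest is robbery at $168,000. Additional: $117,500 × 40% = $47,000; $1,150 × 40% = $460; $1,200 × 40% = $480. Combined base = $168,000 + $47,940 = $215,940.
Verified full-time employment (−35%): $215,940 × 0.65 = $140,361.
Offense committed while on probation or parole (+$6,000 flat): $140,361 + $6,000 = $146,361.
Continuous local residence of ten or more years (−$8,500 flat): $146,361 − $8,500 = $137,861.
$137,861 is within the $975,000 maximum.

$137,861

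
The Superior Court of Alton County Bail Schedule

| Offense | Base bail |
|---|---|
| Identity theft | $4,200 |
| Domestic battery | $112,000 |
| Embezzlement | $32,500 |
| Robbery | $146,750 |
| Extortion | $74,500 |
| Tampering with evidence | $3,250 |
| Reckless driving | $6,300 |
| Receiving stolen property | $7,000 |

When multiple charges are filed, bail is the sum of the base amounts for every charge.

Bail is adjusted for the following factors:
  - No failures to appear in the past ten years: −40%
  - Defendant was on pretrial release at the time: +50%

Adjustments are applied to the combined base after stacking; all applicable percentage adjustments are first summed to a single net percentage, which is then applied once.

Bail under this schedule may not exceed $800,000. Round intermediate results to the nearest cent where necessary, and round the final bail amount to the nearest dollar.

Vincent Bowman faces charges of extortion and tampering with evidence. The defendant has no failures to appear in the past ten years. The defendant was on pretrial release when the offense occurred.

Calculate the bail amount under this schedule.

Base amounts from the schedule: extortion $74,500; tampering with evidence $3,250.
Stacking rule: sum of all bases. $74,500 + $3,250 = $77,750.
Net percentage adjustment: −40% +50% = +10%. $77,750 × 1.1 = $85,525.
$85,525 is within the $800,000 maximum.

$85,525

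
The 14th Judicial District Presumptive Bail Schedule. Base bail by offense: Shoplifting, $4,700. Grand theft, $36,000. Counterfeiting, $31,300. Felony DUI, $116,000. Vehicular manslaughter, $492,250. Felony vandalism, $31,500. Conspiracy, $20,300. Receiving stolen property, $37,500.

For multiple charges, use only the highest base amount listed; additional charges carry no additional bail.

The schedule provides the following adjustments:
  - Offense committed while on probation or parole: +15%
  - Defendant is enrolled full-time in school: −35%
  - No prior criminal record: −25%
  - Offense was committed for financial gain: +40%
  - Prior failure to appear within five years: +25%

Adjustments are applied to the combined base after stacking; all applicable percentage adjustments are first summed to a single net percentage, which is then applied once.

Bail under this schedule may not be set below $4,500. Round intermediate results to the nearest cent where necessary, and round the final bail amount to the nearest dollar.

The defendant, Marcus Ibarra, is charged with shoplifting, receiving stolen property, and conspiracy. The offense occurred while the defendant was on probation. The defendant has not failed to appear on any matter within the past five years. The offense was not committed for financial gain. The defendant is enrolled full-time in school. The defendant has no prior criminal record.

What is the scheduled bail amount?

$20,625

Base amounts from the schedule: shoplifting $4,700; receiving stolen property $37,500; conspiracy $20,300.
Stacking rule: use the highest base only. Highest is receiving stolen property at $37,500. Combined base = $37,500.
Net percentage adjustment: +15% −35% −25% = −45%. $37,500 × 0.55 = $20,625.
$20,625 is at or above the $4,500 minimum.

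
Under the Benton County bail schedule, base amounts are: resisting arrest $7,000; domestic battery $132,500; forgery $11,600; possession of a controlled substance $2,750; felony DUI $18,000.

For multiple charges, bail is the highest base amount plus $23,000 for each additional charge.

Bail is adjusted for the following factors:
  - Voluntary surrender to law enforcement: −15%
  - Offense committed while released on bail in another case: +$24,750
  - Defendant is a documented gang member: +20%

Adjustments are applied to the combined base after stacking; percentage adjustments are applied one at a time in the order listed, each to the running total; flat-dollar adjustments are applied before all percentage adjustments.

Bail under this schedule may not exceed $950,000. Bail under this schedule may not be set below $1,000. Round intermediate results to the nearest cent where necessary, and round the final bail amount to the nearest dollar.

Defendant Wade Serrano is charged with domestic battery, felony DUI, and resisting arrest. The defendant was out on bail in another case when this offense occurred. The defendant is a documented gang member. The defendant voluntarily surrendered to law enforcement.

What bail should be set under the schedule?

Base amounts from the schedule: domestic battery $132,500; felony DUI $18,000; resisting arrest $7,000.
Stacking rule: highest base plus $23,000 per additional charge. Highest is domestic battery at $132,500; 2 additional charges → +$46,000. Combined base = $178,500.
Offense committed while released on bail in another case (+$24,750 flat): $178,500 + $24,750 = $203,250.
Voluntary surrender to law enforcement (−15%): $203,250 × 0.85 = $172,762.50.
Defendant is a documented gang member (+20%): $172,762.50 × 1.2 = $207,315.
$207,315 is within the $950,000 maximum.
$207,315 is at or above the $1,000 minimum.

$207,315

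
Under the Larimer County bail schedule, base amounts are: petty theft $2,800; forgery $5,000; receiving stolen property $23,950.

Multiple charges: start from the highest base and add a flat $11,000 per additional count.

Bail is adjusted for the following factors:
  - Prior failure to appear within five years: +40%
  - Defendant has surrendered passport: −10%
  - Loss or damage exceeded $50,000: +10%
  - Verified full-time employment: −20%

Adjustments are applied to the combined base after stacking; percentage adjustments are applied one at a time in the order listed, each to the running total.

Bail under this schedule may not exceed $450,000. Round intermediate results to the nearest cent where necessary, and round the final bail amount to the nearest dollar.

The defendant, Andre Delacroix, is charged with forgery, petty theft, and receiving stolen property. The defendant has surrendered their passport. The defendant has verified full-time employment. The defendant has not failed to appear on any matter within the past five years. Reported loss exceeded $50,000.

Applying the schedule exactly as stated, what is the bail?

Base amounts from the schedule: forgery $5,000; petty theft $2,800; receiving stolen property $23,950.
Stacking rule: highest base plus $11,000 per additional charge. Highest is receiving stolen property at $23,950; 2 additional charges → +$22,000. Combined base = $45,950.
Defendant has surrendered passport (−10%): $45,950 × 0.9 = $41,355.
Loss or damage exceeded $50,000 (+10%): $41,355 × 1.1 = $45,490.50.
Verified full-time employment (−20%): $45,490.50 × 0.8 = $36,392.40.
$36,392.40 is within the $450,000 maximum.
Rounded to the nearest dollar: $36,392.

$36,392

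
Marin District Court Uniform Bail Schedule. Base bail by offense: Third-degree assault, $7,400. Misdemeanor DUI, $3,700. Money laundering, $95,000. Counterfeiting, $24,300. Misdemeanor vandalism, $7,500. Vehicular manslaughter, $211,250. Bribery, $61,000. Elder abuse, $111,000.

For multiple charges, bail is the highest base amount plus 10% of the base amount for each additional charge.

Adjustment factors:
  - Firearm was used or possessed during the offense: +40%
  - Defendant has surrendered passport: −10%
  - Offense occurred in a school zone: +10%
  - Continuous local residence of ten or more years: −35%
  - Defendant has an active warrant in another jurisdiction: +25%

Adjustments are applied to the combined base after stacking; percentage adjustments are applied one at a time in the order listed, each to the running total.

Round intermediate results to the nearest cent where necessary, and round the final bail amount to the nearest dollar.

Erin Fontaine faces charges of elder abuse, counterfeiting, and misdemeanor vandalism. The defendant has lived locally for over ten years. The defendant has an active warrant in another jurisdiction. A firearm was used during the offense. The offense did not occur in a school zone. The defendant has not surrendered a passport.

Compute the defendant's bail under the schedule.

Base amounts from the schedule: elder abuse $111,000; counterfeiting $24,300; misdemeanor vandalism $7,500.
Stacking rule: highest base plus 10% of each additional charge. Highest is elder abuse at $111,000. Additional: $24,300 × 10% = $2,430; $7,500 × 10% = $750. Combined base = $111,000 + $3,180 = $114,180.
Firearm was used or possessed during the offense (+40%): $114,180 × 1.4 = $159,852.
Continuous local residence of ten or more years (−35%): $159,852 × 0.65 = $103,903.80.
Defendant has an active warrant in another jurisdiction (+25%): $103,903.80 × 1.25 = $129,879.75.
Rounded to the nearest dollar: $129,880.

$129,880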